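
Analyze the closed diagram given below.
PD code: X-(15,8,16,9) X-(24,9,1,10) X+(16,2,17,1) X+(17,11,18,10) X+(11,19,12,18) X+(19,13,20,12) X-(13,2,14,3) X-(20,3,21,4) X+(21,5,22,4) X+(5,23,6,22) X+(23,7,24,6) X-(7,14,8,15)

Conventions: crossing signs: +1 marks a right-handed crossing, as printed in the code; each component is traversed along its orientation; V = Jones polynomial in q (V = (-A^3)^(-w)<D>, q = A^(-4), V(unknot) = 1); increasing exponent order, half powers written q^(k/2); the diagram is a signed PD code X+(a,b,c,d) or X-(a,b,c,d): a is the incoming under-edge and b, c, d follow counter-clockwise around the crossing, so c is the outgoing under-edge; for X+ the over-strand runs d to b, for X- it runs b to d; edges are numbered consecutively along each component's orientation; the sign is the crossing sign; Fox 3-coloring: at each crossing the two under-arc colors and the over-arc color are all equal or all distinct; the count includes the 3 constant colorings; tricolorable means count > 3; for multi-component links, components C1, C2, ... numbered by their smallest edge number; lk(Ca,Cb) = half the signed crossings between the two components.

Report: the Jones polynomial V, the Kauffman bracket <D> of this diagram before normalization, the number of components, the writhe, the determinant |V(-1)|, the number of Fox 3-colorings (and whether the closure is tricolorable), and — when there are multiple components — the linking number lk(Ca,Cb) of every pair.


V(q) = -q^-2 + 3q^-1 - 4 + 6q - 6q^2 + 6q^3 - 5q^4 + 3q^5 - q^6
bracket: -A^-18 + 3A^-14 - 5A^-10 + 6A^-6 - 6A^-2 + 6A^2 - 4A^6 + 3A^10 - A^14, w = +2
1 component, writhe +2, over 12 crossings
det 35, colorings 3 of 3^12 — not tricolorable
observation: the span of V is 8, forcing >= 8 crossings in any diagram


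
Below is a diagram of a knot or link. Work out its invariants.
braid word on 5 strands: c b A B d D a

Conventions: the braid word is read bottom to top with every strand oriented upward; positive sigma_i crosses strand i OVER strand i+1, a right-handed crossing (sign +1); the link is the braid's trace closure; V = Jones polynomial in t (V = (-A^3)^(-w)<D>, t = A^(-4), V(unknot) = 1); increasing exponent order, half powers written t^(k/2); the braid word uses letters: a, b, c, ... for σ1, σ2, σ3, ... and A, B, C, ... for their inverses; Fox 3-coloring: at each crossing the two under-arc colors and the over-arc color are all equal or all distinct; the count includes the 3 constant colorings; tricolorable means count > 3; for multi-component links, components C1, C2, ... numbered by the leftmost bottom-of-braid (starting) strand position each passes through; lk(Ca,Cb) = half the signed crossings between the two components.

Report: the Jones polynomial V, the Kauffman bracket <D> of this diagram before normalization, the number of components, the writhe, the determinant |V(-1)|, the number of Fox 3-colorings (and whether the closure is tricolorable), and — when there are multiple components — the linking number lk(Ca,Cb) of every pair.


V = -t^(-1/2) - t^(1/2)
<D> = A + A^5 (w = +1)
2 components over 7 crossings, w = +1
lk(C1,C2): 0
9 Fox colorings among 3^7, |V(-1)| = 0: tricolorable
why: free reduction leaves σ3 σ2 σ1⁻¹ σ2⁻¹ σ1 of the original 7 letters


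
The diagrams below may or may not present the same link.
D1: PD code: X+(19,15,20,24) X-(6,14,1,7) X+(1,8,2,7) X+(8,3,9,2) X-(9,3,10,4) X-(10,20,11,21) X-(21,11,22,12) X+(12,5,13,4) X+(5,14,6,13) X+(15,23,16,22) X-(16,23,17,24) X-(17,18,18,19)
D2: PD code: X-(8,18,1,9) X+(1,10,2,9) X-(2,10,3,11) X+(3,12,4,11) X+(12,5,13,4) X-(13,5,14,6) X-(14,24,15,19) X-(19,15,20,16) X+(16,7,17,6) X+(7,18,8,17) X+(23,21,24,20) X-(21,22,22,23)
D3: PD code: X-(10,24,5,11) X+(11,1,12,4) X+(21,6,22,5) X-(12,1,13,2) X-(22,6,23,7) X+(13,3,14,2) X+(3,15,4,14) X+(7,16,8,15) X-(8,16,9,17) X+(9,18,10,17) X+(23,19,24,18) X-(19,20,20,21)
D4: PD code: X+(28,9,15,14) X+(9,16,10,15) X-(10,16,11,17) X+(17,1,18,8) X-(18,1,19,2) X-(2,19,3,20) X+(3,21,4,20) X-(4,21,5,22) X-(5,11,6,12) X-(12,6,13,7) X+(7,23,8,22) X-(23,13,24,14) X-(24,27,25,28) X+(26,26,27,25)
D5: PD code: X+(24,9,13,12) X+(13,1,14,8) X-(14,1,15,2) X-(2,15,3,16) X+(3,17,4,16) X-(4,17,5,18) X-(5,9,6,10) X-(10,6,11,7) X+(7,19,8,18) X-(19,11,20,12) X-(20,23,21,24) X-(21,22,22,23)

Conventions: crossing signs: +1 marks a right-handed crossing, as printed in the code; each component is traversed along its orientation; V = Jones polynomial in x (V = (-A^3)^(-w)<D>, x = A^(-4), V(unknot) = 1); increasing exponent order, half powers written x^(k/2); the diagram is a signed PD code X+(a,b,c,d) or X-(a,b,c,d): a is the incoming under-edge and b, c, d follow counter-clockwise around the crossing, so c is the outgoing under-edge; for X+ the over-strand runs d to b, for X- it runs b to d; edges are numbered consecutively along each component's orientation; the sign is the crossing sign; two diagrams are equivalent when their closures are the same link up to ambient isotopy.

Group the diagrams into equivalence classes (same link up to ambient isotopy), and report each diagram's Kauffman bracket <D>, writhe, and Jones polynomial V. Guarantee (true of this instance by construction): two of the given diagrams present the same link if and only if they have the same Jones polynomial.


grouping into links: {D1, D2} | {D3} | {D4, D5}
V(D1) = x^-2 + 2 + x^2  (w 0, c 12, <D> = A^-8 + 2 + A^8)
V(D2) = x^-2 + 2 + x^2  [12 crossings, <D> = A^-8 + 2 + A^8, w = 0]
V(D3) = 1 + x + x^2 + x^3  [12 crossings, <D> = A^-6 + A^-2 + A^2 + A^6, w = +2]
V(D4) = x^-3 + x^-2 + x^-1 + 1  (w -2, c 14, <D> = A^-6 + A^-2 + A^2 + A^6)
D5 (bracket A^-12 + A^-8 + A^-4 + 1; 12 crossings at w = -4): V = x^-3 + x^-2 + x^-1 + 1
why: comparing 5 Jones polynomials yields 3 groups


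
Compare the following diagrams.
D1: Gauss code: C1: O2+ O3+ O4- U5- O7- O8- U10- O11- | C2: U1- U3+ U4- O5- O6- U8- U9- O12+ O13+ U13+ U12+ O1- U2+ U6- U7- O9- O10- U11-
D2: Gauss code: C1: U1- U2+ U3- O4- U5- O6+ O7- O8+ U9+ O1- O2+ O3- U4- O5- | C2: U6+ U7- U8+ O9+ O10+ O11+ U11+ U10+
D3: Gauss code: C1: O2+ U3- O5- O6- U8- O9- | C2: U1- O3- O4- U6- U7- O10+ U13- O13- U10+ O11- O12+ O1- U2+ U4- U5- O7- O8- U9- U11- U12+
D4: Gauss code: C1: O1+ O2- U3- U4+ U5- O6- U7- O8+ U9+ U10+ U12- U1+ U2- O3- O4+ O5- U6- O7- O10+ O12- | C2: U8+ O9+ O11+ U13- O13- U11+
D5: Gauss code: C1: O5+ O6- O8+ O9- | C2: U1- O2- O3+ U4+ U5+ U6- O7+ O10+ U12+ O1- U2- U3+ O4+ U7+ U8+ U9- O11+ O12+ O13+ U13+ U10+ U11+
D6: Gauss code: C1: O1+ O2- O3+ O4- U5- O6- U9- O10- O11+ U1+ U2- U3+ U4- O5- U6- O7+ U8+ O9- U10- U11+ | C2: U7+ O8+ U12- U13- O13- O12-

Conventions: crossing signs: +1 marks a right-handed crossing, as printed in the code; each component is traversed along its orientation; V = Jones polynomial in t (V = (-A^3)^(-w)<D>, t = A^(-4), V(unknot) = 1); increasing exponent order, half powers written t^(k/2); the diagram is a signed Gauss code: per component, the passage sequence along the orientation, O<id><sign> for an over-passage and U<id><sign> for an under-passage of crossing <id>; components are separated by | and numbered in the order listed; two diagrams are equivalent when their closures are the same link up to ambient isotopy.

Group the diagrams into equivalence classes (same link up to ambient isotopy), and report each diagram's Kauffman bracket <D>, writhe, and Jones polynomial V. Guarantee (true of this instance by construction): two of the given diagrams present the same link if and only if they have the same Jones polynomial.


classes: {D1, D3} | {D2, D4, D6} | {D5}
V(D1) = t^(-15/2) - t^(-13/2) - t^(-9/2) - t^(-5/2)  [13 crossings, <D> = A^-5 + A^3 + A^11 - A^15, w = -5]
V(D2) = t^(-7/2) - t^(-5/2) + t^(-3/2) - 2t^(-1/2) - t^(3/2)  [11 crossings, <D> = A^-3 + 2A^5 - A^9 + A^13 - A^17, w = +1]
V(D3) = t^(-15/2) - t^(-13/2) - t^(-9/2) - t^(-5/2)  [13 crossings, <D> = A^-11 + A^-3 + A^5 - A^9, w = -7]
V(D4) = t^(-7/2) - t^(-5/2) + t^(-3/2) - 2t^(-1/2) - t^(3/2)  [13 crossings, <D> = A^-9 + 2A^-1 - A^3 + A^7 - A^11, w = -1]
D5 (bracket -A^-3 + A^5 + A^9 + A^13; 13 crossings at w = +5): V = -t^(1/2) - t^(3/2) - t^(5/2) + t^(9/2)
V(D6) = t^(-7/2) - t^(-5/2) + t^(-3/2) - 2t^(-1/2) - t^(3/2)  [13 crossings, <D> = A^-15 + 2A^-7 - A^-3 + A - A^5, w = -3]
note: 3 classes among 6 diagrams; unequal V(t) rules out equality


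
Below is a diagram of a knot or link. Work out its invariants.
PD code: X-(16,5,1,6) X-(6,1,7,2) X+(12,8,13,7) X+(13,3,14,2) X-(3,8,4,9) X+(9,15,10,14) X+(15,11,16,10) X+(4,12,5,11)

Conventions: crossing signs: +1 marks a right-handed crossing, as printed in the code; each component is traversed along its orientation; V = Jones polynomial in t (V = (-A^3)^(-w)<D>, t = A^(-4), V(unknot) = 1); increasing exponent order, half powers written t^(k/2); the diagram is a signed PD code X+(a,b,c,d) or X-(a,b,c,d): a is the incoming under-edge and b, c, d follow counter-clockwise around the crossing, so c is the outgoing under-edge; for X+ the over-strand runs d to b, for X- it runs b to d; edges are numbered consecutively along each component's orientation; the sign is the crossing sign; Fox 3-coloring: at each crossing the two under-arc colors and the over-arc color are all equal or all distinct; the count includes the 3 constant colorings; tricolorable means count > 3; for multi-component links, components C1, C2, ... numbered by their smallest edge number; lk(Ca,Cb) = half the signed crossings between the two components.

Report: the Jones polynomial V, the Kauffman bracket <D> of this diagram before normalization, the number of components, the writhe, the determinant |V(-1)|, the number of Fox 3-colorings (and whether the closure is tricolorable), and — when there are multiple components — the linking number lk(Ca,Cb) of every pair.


V = -t^-1 + 2 - t + 2t^2 - t^3 + t^4 - t^5
<D> = -A^-14 + A^-10 - A^-6 + 2A^-2 - A^2 + 2A^6 - A^10 (w = +2)
1 component over 8 crossings, w = +2
9 Fox colorings among 3^8, |V(-1)| = 9: tricolorable
why: the span of V is 6, forcing >= 6 crossings in any diagram


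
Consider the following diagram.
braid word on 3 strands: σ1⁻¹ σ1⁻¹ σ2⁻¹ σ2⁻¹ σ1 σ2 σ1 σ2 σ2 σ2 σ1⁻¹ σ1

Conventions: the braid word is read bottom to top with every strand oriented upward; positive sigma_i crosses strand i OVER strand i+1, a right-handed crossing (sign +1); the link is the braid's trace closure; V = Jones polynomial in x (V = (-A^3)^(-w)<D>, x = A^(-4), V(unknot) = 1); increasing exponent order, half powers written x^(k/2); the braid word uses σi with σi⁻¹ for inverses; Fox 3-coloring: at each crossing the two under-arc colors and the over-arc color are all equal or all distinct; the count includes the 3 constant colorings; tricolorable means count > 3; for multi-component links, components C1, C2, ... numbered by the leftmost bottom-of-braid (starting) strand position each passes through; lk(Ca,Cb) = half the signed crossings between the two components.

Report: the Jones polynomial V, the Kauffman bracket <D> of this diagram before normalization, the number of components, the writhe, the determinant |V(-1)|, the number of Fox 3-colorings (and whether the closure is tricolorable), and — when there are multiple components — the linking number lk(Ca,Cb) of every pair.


Jones polynomial: V(x) = x^-1 - 1 + 2x - 2x^2 + 2x^3 - 2x^4 + x^5
<D> = A^-14 - 2A^-10 + 2A^-6 - 2A^-2 + 2A^2 - A^6 + A^10; writhe +2
components 1, writhe +2 (12 crossings)
3-colorings: 3 of 3^12, det 11 — not tricolorable
note: the word shrinks to σ1⁻¹ σ1⁻¹ σ2⁻¹ σ2⁻¹ σ1 σ2 σ1 σ2 σ2 σ2 after cancelling


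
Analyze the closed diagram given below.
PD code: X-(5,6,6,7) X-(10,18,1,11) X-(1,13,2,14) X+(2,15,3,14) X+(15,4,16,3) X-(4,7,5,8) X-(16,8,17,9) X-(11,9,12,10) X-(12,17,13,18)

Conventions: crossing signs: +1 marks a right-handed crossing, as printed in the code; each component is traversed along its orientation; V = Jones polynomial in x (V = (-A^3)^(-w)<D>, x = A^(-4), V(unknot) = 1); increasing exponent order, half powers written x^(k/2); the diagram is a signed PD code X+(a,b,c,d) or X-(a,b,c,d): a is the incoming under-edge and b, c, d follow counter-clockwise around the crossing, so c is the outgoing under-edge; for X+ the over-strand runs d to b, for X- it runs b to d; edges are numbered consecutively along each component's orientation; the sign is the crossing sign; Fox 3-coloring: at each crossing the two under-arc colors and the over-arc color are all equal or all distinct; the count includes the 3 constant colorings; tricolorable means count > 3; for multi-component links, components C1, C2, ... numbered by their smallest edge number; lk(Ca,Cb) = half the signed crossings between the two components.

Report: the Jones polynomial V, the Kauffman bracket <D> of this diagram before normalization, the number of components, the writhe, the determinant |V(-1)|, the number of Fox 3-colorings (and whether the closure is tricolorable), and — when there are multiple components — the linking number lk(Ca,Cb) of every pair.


V = -x^(-5/2) - x^(-1/2)
<D> = A^-13 + A^-5 (w = -5)
2 components over 9 crossings, w = -5
lk(C1,C2): -1
3 Fox colorings among 3^9, |V(-1)| = 2: not tricolorable
why: span 2 respects span(V) <= c + mu - 1 = 10 for this 2-component diagram


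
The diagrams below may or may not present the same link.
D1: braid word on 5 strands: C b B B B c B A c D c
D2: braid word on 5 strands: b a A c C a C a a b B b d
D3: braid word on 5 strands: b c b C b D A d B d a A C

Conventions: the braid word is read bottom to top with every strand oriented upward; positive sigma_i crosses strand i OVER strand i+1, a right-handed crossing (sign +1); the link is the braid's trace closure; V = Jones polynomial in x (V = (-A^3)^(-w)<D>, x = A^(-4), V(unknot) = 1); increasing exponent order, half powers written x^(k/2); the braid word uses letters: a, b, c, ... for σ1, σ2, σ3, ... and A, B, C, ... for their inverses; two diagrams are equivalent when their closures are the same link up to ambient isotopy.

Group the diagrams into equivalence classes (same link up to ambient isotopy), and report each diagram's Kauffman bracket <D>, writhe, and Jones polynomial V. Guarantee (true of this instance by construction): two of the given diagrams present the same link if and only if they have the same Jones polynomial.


equivalence classes: {D1} | {D2} | {D3}
D1 (bracket A^-15 - A^-11 + 2A^-7 - A^-3 + 2A - A^5; 11 crossings at w = -3): V = x^(-7/2) - 2x^(-5/2) + x^(-3/2) - 2x^(-1/2) + x^(1/2) - x^(3/2)
D2 (bracket -A^-11 + A^-7 - A^-3 + 2A + A^9; 13 crossings at w = +5): V = -x^(3/2) - 2x^(7/2) + x^(9/2) - x^(11/2) + x^(13/2)
D3 (bracket A + A^5; 13 crossings at w = +1): V = -x^(-1/2) - x^(1/2)
key observation: V(x) takes 3 values over 3 diagrams, fixing the grouping


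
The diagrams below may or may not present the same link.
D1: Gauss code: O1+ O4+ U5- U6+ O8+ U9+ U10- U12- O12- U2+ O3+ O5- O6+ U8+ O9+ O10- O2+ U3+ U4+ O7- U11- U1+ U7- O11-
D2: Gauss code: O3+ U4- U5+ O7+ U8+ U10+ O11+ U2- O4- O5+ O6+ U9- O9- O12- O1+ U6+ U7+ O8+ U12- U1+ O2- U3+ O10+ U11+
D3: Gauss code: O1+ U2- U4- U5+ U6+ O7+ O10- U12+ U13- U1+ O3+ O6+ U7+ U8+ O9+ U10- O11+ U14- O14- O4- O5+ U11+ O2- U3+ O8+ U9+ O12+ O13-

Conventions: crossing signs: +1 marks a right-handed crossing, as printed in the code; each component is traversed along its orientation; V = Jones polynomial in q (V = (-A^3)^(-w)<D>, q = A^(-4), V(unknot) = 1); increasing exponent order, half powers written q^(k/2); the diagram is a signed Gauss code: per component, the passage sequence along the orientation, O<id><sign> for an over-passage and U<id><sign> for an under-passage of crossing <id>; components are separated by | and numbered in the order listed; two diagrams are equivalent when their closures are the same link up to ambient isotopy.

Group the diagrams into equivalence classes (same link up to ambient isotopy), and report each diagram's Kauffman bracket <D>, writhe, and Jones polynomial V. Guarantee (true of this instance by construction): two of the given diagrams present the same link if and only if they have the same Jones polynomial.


grouping into links: {D1} | {D2} | {D3}
V(D1) = q + q^3 - q^4  (w +2, c 12, <D> = -A^-10 + A^-6 + A^2)
V(D2) = q - q^2 + 2q^3 - q^4 + q^5 - q^6  (w +4, c 12, <D> = -A^-12 + A^-8 - A^-4 + 2 - A^4 + A^8)
D3 (bracket A^-16 - 2A^-12 + 2A^-8 - 3A^-4 + 3 - 2A^4 + 2A^8; 14 crossings at w = +4): V = 2q - 2q^2 + 3q^3 - 3q^4 + 2q^5 - 2q^6 + q^7
why: V(q) takes 3 values over 3 diagrams, fixing the grouping


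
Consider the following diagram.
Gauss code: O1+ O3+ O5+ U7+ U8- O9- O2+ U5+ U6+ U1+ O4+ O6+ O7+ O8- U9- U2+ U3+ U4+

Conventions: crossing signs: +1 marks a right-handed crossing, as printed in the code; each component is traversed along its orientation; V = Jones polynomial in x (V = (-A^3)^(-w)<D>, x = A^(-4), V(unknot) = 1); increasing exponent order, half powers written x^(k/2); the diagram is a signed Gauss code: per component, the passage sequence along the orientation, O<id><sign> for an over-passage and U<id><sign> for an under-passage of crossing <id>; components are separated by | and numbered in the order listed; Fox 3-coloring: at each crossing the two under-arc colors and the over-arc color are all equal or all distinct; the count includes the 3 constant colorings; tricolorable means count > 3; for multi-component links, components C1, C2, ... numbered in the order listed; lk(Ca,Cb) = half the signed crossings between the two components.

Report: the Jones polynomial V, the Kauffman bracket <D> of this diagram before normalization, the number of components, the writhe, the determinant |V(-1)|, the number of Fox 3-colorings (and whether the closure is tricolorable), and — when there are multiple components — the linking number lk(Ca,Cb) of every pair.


V(x) = x + x^3 - x^4
bracket: A^-1 - A^3 - A^11, w = +5
1 component, writhe +5, over 9 crossings
det 3, colorings 9 of 3^9 — tricolorable
observation: w = +5 shifts under R1 moves; the (-A^3)^(-5) factor cancels that in V


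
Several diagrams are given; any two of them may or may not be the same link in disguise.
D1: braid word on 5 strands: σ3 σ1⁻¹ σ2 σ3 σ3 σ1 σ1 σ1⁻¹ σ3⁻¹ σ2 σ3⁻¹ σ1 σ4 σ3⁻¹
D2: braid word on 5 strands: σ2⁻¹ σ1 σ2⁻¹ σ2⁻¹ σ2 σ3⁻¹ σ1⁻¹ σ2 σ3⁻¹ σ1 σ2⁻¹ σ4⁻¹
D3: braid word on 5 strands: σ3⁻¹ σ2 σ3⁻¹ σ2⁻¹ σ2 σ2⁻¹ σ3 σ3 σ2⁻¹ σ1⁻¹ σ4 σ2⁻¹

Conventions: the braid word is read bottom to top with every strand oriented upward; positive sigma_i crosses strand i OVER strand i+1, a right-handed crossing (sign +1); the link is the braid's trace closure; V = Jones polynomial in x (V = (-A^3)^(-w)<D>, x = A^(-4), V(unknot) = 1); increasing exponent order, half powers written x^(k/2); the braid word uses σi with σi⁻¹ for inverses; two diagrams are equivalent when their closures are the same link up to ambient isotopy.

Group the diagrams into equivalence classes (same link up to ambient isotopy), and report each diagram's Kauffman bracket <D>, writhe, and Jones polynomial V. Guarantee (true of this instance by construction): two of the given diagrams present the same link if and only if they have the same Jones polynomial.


grouping into links: {D1} | {D2} | {D3}
V(D1) = 1  (w +4, c 14, <D> = A^12)
V(D2) = -x^-6 + 2x^-5 - 2x^-4 + 3x^-3 - 3x^-2 + 2x^-1 - 1 + x  [12 crossings, <D> = A^-16 - A^-12 + 2A^-8 - 3A^-4 + 3 - 2A^4 + 2A^8 - A^12, w = -4]
D3 (bracket -A^-10 + 2A^-6 - A^-2 + 2A^2 - A^6 + A^10 - A^14; 12 crossings at w = -2): V = -x^-5 + x^-4 - x^-3 + 2x^-2 - x^-1 + 2 - x
why: 3 values of V(x) split the 3 diagrams


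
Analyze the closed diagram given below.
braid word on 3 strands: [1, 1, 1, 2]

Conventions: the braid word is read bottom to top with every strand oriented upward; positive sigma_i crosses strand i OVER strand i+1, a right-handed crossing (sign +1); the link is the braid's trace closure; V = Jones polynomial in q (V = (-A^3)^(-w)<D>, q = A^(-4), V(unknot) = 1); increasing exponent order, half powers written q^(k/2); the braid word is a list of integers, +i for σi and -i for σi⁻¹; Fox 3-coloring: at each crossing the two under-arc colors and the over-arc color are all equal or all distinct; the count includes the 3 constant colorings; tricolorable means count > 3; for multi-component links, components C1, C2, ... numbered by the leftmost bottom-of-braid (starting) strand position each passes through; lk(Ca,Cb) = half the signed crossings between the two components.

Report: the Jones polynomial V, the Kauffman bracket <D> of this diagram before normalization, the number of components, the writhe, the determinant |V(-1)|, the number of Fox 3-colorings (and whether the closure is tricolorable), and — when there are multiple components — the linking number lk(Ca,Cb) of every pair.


V = q + q^3 - q^4
<D> = -A^-4 + 1 + A^8 (w = +4)
1 component over 4 crossings, w = +4
9 Fox colorings among 3^4, |V(-1)| = 3: tricolorable
why: det 3 = |V(-1)|; divisible by 3, so tricolorable


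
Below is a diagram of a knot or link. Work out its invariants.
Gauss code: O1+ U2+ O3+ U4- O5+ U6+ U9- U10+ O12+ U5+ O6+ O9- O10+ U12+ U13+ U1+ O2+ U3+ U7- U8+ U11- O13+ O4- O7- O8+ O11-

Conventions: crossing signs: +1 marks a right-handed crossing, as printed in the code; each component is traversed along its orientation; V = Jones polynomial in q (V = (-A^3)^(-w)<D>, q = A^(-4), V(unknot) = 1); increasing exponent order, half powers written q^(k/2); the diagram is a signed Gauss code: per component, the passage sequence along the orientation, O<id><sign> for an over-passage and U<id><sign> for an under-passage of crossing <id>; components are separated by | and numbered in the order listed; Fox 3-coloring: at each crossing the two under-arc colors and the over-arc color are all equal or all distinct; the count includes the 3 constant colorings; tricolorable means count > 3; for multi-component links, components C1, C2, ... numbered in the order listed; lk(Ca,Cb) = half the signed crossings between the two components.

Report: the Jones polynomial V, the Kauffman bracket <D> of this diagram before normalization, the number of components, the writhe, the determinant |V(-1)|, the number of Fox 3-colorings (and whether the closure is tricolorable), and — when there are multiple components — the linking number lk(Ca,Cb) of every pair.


V = q^2 + 2q^4 - 2q^5 + q^6 - 2q^7 + q^8
<D> = -A^-17 + 2A^-13 - A^-9 + 2A^-5 - 2A^-1 - A^7 (w = +5)
1 component over 13 crossings, w = +5
27 Fox colorings among 3^13, |V(-1)| = 9: tricolorable
why: w = +5 (over 13 crossings) is diagram-only; (-A^3)^(-5) removes it from V


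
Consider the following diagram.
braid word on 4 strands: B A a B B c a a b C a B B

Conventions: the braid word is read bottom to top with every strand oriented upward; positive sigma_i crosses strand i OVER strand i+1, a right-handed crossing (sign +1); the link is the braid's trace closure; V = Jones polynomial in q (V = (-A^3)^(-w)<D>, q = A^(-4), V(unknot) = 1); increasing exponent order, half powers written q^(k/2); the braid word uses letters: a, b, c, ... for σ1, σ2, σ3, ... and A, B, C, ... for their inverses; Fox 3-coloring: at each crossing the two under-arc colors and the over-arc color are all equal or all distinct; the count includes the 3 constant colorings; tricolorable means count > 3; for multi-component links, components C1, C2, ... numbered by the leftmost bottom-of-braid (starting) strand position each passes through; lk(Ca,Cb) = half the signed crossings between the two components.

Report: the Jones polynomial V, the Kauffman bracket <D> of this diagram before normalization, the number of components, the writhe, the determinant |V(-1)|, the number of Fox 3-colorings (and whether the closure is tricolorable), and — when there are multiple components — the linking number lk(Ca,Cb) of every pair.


V(q) = -q^-6 + q^-5 - 2q^-4 + 3q^-3 - 2q^-2 + 3q^-1 - 1 + q - q^2
bracket: A^-11 - A^-7 + A^-3 - 3A + 2A^5 - 3A^9 + 2A^13 - A^17 + A^21, w = -1
1 component, writhe -1, over 13 crossings
det 15, colorings 9 of 3^13 — tricolorable
observation: |V(-1)| = 15: so tricolorable, since 3 divides 15


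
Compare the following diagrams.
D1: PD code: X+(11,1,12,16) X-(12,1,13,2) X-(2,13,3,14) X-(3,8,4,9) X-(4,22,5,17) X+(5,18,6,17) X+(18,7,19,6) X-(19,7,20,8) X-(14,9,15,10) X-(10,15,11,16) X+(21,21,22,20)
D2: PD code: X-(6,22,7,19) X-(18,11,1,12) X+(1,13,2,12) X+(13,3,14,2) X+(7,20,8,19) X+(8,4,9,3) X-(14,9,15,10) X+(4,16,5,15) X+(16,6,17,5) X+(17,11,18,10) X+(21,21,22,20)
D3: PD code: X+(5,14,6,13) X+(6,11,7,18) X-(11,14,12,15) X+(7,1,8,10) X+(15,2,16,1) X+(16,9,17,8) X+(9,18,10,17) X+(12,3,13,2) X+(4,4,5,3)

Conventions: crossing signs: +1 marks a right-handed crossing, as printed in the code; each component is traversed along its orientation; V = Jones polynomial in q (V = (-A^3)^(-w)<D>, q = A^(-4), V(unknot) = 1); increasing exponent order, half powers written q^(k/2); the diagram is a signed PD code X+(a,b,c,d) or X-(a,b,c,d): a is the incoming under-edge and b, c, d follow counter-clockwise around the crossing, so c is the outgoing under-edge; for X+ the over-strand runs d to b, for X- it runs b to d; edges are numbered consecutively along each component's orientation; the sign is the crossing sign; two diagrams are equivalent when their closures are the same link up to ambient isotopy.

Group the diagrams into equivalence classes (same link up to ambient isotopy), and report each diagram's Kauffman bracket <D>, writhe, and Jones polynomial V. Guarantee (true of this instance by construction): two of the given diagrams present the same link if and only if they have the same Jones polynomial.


equivalence classes: {D1} | {D2} | {D3}
D1 (bracket A^-7 + A^-3 + A - A^9; 11 crossings at w = -3): V = q^(-9/2) - q^(-5/2) - q^(-3/2) - q^(-1/2)
V(D2) = -q^(1/2) - q^(5/2) - q^(7/2) + q^(13/2)  (w +5, c 11, <D> = -A^-11 + A + A^5 + A^13)
V(D3) = -q^(3/2) + q^(5/2) - 2q^(7/2) + 2q^(9/2) - 2q^(11/2) + q^(13/2) - q^(15/2)  (w +7, c 9, <D> = A^-9 - A^-5 + 2A^-1 - 2A^3 + 2A^7 - A^11 + A^15)
observation: 3 values of V(q) split the 3 diagrams


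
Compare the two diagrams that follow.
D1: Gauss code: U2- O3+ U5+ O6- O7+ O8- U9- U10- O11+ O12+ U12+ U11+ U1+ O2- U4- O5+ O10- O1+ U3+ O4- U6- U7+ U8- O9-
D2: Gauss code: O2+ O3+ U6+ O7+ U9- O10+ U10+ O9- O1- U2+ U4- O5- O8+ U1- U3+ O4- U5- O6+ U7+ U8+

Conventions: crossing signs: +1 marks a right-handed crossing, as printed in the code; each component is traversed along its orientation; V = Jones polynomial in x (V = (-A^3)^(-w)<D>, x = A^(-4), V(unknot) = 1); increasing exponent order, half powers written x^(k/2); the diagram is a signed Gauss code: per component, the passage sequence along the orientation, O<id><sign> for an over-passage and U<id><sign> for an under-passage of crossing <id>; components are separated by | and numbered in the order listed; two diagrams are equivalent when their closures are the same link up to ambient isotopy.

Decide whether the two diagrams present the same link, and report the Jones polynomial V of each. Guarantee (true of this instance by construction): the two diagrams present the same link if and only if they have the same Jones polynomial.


equivalent: no
D1 (bracket A^-4 - 1 + 2A^4 - 2A^8 + 2A^12 - 2A^16 + A^20; 12 crossings at w = 0): V = x^-5 - 2x^-4 + 2x^-3 - 2x^-2 + 2x^-1 - 1 + x
V(D2) = -x^-1 + 2 - x + 2x^2 - x^3 + x^4 - x^5  (w +2, c 10, <D> = -A^-14 + A^-10 - A^-6 + 2A^-2 - A^2 + 2A^6 - A^10)
key observation: 2 classes among 2 diagrams; unequal V(x) rules out equality


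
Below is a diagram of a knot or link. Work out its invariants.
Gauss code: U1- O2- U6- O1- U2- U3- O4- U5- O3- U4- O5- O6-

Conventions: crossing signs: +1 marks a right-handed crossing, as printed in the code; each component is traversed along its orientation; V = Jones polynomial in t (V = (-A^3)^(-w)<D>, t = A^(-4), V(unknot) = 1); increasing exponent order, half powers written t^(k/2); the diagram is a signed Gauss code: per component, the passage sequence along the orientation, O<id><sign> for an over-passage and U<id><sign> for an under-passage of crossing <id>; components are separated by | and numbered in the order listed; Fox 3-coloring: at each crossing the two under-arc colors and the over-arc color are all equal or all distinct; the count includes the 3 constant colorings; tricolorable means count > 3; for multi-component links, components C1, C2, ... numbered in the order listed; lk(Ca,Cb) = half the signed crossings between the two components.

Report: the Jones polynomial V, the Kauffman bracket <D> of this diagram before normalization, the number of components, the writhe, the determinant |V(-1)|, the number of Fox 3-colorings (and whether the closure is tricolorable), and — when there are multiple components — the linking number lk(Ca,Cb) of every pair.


Jones polynomial: V(t) = t^-8 - 2t^-7 + t^-6 - 2t^-5 + 2t^-4 + t^-2
<D> = A^-10 + 2A^-2 - 2A^2 + A^6 - 2A^10 + A^14; writhe -6
components 1, writhe -6 (6 crossings)
3-colorings: 27 of 3^6, det 9 — tricolorable
note: w = -6 (over 6 crossings) is diagram-only; (-A^3)^(6) removes it from V


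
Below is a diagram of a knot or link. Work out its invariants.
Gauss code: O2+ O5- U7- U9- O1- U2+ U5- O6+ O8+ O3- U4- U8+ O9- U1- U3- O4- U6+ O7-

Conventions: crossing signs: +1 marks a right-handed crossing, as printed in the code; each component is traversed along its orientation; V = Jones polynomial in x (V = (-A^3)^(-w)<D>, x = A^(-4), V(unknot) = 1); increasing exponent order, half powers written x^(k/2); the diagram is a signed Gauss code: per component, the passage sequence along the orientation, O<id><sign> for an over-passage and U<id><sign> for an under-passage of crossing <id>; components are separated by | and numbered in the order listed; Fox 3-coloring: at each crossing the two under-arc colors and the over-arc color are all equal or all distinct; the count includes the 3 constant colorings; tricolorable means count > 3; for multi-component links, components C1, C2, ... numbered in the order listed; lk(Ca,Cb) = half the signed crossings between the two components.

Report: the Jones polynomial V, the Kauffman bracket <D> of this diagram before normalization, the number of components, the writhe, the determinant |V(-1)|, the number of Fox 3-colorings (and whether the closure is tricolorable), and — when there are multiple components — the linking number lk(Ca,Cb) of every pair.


V(x) = -x^-4 + x^-3 + x^-1
bracket: -A^-5 - A^3 + A^7, w = -3
1 component, writhe -3, over 9 crossings
det 3, colorings 9 of 3^9 — tricolorable
observation: |V(-1)| = 3: so tricolorable, since 3 divides 3


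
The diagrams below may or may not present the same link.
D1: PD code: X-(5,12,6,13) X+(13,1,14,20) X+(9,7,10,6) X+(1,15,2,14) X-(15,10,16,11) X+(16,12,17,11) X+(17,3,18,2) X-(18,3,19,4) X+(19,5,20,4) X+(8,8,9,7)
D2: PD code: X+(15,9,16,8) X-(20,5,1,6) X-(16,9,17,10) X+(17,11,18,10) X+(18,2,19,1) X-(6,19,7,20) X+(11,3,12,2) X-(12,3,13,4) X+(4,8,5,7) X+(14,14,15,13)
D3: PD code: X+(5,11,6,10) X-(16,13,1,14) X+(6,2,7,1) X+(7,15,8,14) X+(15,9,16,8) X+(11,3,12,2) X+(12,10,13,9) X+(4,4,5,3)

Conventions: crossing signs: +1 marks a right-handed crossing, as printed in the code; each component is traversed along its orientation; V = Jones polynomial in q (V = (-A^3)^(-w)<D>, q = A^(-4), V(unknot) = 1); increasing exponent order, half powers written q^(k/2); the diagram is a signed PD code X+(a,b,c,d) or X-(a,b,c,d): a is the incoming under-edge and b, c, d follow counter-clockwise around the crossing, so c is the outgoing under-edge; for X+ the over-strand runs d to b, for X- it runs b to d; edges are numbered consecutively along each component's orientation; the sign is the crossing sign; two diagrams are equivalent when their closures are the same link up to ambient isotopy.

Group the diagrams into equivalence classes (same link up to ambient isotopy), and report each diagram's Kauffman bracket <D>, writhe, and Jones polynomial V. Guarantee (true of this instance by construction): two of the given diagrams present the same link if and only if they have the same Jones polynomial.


classes: {D1} | {D2} | {D3}
V(D1) = q + q^3 - q^4  [10 crossings, <D> = -A^-4 + 1 + A^8, w = +4]
V(D2) = q^-2 - q^-1 + 1 - q + q^2  [10 crossings, <D> = A^-2 - A^2 + A^6 - A^10 + A^14, w = +2]
V(D3) = q - q^2 + 2q^3 - q^4 + q^5 - q^6  [8 crossings, <D> = -A^-6 + A^-2 - A^2 + 2A^6 - A^10 + A^14, w = +6]
note: 3 classes among 3 diagrams; unequal V(q) rules out equality


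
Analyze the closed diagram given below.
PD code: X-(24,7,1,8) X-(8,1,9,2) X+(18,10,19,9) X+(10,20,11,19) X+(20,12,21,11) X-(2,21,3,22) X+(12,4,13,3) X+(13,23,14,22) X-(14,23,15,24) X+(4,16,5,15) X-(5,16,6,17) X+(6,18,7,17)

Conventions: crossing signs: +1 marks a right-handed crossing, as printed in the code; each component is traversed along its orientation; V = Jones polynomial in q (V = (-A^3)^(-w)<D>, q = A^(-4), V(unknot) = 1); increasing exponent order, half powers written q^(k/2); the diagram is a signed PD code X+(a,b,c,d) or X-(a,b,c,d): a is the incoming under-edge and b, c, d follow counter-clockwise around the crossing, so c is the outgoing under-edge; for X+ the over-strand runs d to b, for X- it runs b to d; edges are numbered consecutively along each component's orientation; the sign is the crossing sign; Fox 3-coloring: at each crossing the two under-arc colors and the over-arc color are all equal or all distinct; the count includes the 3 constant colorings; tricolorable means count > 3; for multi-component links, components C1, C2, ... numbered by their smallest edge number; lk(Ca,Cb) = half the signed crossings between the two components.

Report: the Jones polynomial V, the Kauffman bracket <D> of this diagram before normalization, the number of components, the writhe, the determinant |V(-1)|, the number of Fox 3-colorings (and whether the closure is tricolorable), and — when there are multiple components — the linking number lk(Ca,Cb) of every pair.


V = -q^-2 + 2q^-1 - 3 + 5q - 4q^2 + 5q^3 - 4q^4 + 2q^5 - q^6
<D> = -A^-18 + 2A^-14 - 4A^-10 + 5A^-6 - 4A^-2 + 5A^2 - 3A^6 + 2A^10 - A^14 (w = +2)
1 component over 12 crossings, w = +2
9 Fox colorings among 3^12, |V(-1)| = 27: tricolorable
why: the span of V is 8, forcing >= 8 crossings in any diagram


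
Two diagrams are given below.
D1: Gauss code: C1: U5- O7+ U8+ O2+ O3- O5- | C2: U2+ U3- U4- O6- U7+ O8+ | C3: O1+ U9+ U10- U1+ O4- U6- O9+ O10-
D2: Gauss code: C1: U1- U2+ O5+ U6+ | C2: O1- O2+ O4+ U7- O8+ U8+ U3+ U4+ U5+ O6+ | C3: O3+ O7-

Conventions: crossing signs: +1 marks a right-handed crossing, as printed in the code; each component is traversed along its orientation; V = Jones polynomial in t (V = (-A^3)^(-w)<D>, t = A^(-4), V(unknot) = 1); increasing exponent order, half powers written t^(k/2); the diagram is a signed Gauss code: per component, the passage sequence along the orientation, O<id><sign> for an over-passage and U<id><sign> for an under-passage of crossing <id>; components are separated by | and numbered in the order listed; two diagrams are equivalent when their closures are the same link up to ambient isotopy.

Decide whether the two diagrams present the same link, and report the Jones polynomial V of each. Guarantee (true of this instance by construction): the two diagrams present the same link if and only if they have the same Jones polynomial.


same link: no
V(D1) = t^-2 + 2 + t^2  [10 crossings, <D> = A^-8 + 2 + A^8, w = 0]
V(D2) = 1 + t + t^2 + t^3  (w +4, c 8, <D> = 1 + A^4 + A^8 + A^12)
note: 2 classes among 2 diagrams; unequal V(t) rules out equality


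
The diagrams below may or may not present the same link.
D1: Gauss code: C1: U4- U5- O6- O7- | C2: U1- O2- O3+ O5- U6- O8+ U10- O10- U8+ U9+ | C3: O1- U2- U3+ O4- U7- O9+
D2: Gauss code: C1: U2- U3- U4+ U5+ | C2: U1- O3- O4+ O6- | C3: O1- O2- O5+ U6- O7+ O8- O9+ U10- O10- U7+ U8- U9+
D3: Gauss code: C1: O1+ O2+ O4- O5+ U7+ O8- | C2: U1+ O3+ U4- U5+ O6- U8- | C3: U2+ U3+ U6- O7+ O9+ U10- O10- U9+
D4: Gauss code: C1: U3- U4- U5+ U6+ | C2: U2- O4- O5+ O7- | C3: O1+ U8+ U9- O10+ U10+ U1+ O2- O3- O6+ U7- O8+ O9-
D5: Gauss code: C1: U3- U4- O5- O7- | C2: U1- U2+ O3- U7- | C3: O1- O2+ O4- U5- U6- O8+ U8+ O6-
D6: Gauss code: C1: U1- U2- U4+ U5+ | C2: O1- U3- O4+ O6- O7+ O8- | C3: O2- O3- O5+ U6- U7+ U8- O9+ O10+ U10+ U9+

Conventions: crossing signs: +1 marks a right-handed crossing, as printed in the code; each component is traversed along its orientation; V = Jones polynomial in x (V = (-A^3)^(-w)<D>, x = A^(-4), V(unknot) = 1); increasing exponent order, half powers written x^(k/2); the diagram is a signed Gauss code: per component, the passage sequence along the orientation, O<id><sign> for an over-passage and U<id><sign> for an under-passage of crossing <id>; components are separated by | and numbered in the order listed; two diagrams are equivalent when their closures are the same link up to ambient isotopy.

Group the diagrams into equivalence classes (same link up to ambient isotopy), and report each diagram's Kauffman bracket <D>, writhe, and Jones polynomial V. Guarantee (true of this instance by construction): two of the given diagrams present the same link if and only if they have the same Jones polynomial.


grouping into links: {D1, D5} | {D2, D4, D6} | {D3}
V(D1) = x^-5 + 2x^-3 + x^-1  (w -4, c 10, <D> = A^-8 + 2 + A^8)
V(D2) = x^-3 + x^-2 + x^-1 + 1  [10 crossings, <D> = A^-6 + A^-2 + A^2 + A^6, w = -2]
V(D3) = 1 + x + x^2 + x^3  (w +2, c 10, <D> = A^-6 + A^-2 + A^2 + A^6)
V(D4) = x^-3 + x^-2 + x^-1 + 1  [10 crossings, <D> = 1 + A^4 + A^8 + A^12, w = 0]
V(D5) = x^-5 + 2x^-3 + x^-1  (w -4, c 8, <D> = A^-8 + 2 + A^8)
V(D6) = x^-3 + x^-2 + x^-1 + 1  (w 0, c 10, <D> = 1 + A^4 + A^8 + A^12)
key observation: comparing 6 Jones polynomials yields 3 groups


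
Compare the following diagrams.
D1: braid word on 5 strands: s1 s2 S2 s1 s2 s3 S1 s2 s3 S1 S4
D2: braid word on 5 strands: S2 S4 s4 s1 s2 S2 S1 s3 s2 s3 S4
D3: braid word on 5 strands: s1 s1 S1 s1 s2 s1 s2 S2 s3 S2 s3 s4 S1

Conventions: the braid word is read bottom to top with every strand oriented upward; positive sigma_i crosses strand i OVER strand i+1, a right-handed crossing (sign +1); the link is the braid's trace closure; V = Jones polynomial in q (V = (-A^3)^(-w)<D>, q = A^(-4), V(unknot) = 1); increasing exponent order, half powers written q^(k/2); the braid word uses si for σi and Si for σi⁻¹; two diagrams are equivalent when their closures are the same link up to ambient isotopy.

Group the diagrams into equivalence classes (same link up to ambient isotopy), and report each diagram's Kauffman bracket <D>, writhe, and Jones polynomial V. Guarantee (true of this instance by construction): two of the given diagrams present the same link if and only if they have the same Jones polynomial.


classes: {D1} | {D2} | {D3}
V(D1) = -q^(1/2) - q^(5/2)  [11 crossings, <D> = A^-1 + A^7, w = +3]
V(D2) = -q^(-1/2) - q^(1/2)  [11 crossings, <D> = A + A^5, w = +1]
V(D3) = -q^(1/2) + q^(3/2) - q^(5/2) - q^(9/2)  [13 crossings, <D> = A^-3 + A^5 - A^9 + A^13, w = +5]
note: 3 values of V(q) split the 3 diagrams


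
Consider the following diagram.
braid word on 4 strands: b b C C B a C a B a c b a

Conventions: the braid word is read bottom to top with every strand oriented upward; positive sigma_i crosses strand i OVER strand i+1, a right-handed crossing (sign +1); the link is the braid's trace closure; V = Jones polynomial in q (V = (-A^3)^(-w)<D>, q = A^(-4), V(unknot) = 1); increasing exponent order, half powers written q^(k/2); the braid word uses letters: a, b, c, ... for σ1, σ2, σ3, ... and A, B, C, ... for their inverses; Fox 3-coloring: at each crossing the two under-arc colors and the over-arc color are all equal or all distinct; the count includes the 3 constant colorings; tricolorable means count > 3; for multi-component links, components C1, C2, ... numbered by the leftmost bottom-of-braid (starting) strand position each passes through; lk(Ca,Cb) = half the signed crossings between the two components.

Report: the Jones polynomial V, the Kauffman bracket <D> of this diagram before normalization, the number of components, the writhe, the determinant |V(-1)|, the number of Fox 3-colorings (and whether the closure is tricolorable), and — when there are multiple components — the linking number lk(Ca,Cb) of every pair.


V(q) = -q^-2 + 2q^-1 - 3 + 5q - 4q^2 + 5q^3 - 4q^4 + 2q^5 - q^6
bracket: A^-15 - 2A^-11 + 4A^-7 - 5A^-3 + 4A - 5A^5 + 3A^9 - 2A^13 + A^17, w = +3
1 component, writhe +3, over 13 crossings
det 27, colorings 9 of 3^13 — tricolorable
observation: det 27 = |V(-1)|; divisible by 3, so tricolorable
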